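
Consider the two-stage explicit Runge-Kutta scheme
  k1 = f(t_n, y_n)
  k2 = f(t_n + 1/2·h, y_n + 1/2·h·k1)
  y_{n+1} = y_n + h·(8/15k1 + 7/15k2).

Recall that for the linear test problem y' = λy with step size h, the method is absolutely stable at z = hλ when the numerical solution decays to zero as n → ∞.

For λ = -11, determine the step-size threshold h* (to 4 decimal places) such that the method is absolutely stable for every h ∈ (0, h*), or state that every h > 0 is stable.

Set f=λy, z=hλ:
  k1=λy_n ⇒ h·k1=z·y_n;  k2=λ(1+1/2z)y_n ⇒ h·k2=z(1+1/2z)y_n
  y_{n+1}/y_n = 1 + 8/15z + 7/15z(1+1/2z) = 1 + z + 7/30z²
  ⇒ R(z) = 1 + z + 7/30z².

Boundary: |R(x)|=1, x<0.
x=-0.38: |R|=0.6537
R=1: x+7/30x²=0 ⇒ x=−30/7=-4.2857; min R=1−1/(4·7/30)=-0.0714>−1
Confirm numerically:
  x=-4.042: |R|=0.77014 <1
  x=-3.376: |R|=0.28339 <1
  x=-1.922: |R|=0.06005 <1
  x=-4.786: |R|=1.55869 >1
  x=-4.645: |R|=1.38941 >1
  x=-4.338: |R|=1.05292 >1
So |R|<1 on (-4.2857, 0).

(-4.2857,0); λ=-11 ⇒ h* = (30/7)/11 = 0.3896.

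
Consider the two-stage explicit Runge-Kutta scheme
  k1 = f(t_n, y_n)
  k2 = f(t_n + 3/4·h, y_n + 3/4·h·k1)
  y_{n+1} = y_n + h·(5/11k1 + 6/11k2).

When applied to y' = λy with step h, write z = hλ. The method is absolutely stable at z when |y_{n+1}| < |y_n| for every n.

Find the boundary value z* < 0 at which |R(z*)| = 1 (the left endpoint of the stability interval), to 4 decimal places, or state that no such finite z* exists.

With y'=λy (z=hλ):
  k1=λy_n ⇒ h·k1=z·y_n;  k2=λ(1+3/4z)y_n ⇒ h·k2=z(1+3/4z)y_n
  y_{n+1}/y_n = 1 + 5/11z + 6/11z(1+3/4z) = 1 + z + 9/22z²
  so R(z) = 1 + z + 9/22z².

Need |R(x)|<1, x<0.
x=-0.74: |R|=0.4840
R=1: x+9/22x²=0 ⇒ x=−22/9=-2.4444; min R=1−1/(4·9/22)=0.3889>−1
Confirm numerically:
  x=-2.330: |R|=0.89091 <1
  x=-2.186: |R|=0.76888 <1
  x=-1.870: |R|=0.56055 <1
  x=-1.131: |R|=0.39229 <1
  x=-2.985: |R|=1.66009 >1
  x=-2.900: |R|=1.54045 >1
So |R|<1 on (-2.4444, 0).

z* = -2.4444.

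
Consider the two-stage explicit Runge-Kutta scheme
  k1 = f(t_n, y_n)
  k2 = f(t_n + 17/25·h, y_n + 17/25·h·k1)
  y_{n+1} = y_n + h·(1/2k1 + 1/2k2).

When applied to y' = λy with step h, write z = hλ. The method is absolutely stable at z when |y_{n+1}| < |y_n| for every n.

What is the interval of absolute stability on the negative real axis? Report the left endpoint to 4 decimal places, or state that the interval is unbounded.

Set f=λy, z=hλ:
  k1=λy_n ⇒ h·k1=z·y_n;  k2=λ(1+17/25z)y_n ⇒ h·k2=z(1+17/25z)y_n
  y_{n+1}/y_n = 1 + 1/2z + 1/2z(1+17/25z) = 1 + z + 17/50z²
  so R(z) = 1 + z + 17/50z².

Find x<0 with |R(x)|<1.
x=-1.08: |R|=0.3166
R=1: x+17/50x²=0 ⇒ x=−50/17=-2.9412; min R=1−1/(4·17/50)=0.2647>−1
Confirm numerically:
  x=-2.245: |R|=0.46861 <1
  x=-1.185: |R|=0.29244 <1
  x=-1.180: |R|=0.29342 <1
  x=-3.511: |R|=1.68022 >1
  x=-3.314: |R|=1.42008 >1
  x=-3.078: |R|=1.14319 >1
Stable set (-2.9412, 0).

z∈(-2.9412,0).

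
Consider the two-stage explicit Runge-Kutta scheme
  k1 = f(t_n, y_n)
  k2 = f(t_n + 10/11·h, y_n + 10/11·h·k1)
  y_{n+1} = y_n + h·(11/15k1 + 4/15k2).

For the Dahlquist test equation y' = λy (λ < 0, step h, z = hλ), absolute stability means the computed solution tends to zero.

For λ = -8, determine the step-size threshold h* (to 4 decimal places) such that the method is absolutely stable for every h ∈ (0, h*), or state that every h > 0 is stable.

Set f=λy, z=hλ:
  k1=λy_n ⇒ h·k1=z·y_n;  k2=λ(1+10/11z)y_n ⇒ h·k2=z(1+10/11z)y_n
  y_{n+1}/y_n = 1 + 11/15z + 4/15z(1+10/11z) = 1 + z + 8/33z²
  R(z) = 1 + z + 8/33z².

Find x<0 with |R(x)|<1.
x=-1.76: |R|=0.0091
R=1: x+8/33x²=0 ⇒ x=−33/8=-4.1250; min R=1−1/(4·8/33)=-0.0312>−1
Confirm numerically:
  x=-3.743: |R|=0.65338 <1
  x=-2.560: |R|=0.02875 <1
  x=-1.908: |R|=0.02546 <1
  x=-1.853: |R|=0.02061 <1
  x=-4.448: |R|=1.34829 >1
  x=-4.350: |R|=1.23727 >1
  x=-4.315: |R|=1.19875 >1
So |R|<1 on (-4.1250, 0).

(-4.1250,0); λ=-8 ⇒ h* = (33/8)/8 = 0.5156.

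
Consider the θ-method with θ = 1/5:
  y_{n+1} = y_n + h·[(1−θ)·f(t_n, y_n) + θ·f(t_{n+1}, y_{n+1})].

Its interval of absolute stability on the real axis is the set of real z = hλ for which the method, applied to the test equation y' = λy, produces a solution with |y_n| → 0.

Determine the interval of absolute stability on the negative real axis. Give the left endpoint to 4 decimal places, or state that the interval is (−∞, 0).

Set f=λy, z=hλ:
  y_{n+1} = y_n + z·[4/5·y_n + 1/5·y_{n+1}] ⇒ (1 − 1/5z)y_{n+1} = (1 + 4/5z)y_n
  R(z) = (1 + 4/5z)/(1 − 1/5z).

Find x<0 with |R(x)|<1.
x=-0.33: |R|=0.6904
R=−1: 1+4/5x = −1+1/5x ⇒ -3/5x=2 ⇒ x=2/(-3/5)=-3.3333
Confirm numerically:
  x=-2.958: |R|=0.85851 <1
  x=-2.644: |R|=0.72946 <1
  x=-2.252: |R|=0.55268 <1
  x=-1.633: |R|=0.23097 <1
  x=-3.591: |R|=1.08998 >1
  x=-3.504: |R|=1.06021 >1
  x=-3.449: |R|=1.04107 >1
Stable set (-3.3333, 0).

z∈(-3.3333,0).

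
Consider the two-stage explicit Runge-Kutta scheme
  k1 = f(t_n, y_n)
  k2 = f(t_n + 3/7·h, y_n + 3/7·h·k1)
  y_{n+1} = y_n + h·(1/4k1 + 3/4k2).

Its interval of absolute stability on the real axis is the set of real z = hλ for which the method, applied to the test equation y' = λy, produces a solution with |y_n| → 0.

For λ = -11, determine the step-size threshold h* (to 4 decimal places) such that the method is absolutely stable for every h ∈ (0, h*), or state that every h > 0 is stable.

(-3.1111,0); λ=-11 ⇒ h* = (28/9)/11 = 0.2828.

On y'=λy, z=hλ:
  k1=λy_n ⇒ h·k1=z·y_n;  k2=λ(1+3/7z)y_n ⇒ h·k2=z(1+3/7z)y_n
  y_{n+1}/y_n = 1 + 1/4z + 3/4z(1+3/7z) = 1 + z + 9/28z²
  so R(z) = 1 + z + 9/28z².

Boundary: |R(x)|=1, x<0.
x=-0.47: |R|=0.6010
R=1: x+9/28x²=0 ⇒ x=−28/9=-3.1111; min R=1−1/(4·9/28)=0.2222>−1
Confirm numerically:
  x=-3.009: |R|=0.90124 <1
  x=-2.145: |R|=0.33390 <1
  x=-2.142: |R|=0.33277 <1
  x=-1.330: |R|=0.23857 <1
  x=-3.591: |R|=1.55391 >1
  x=-3.219: |R|=1.11163 >1
So |R|<1 on (-3.1111, 0).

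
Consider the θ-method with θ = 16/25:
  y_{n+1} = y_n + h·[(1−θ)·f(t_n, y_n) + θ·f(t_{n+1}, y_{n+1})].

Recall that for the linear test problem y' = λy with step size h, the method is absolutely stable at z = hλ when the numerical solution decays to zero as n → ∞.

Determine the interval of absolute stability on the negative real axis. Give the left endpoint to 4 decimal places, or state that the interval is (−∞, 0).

Set f=λy, z=hλ:
  y_{n+1} = y_n + z·[9/25·y_n + 16/25·y_{n+1}] ⇒ (1 − 16/25z)y_{n+1} = (1 + 9/25z)y_n
  Hence R(z) = (1 + 9/25z)/(1 − 16/25z).

Need |R(x)|<1, x<0.
x=-0.63: |R|=0.5510
x=-2: |R|=0.1228
x=-10: |R|=0.3514
x=-100: |R|=0.5385
θ=16/25≥1/2 ⇒ |1+9/25x|<|1−16/25x| ∀x<0 ⇒ unbounded interval.

unbounded; (−∞, 0).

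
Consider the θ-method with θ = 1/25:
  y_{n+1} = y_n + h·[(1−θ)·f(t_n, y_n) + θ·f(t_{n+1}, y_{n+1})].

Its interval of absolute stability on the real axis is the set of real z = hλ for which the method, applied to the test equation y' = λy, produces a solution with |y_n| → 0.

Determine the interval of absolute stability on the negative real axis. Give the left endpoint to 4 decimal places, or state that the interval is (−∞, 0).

z∈(-2.1739,0).

On y'=λy, z=hλ:
  y_{n+1} = y_n + z·[24/25·y_n + 1/25·y_{n+1}] ⇒ (1 − 1/25z)y_{n+1} = (1 + 24/25z)y_n
  R(z) = (1 + 24/25z)/(1 − 1/25z).

Boundary: |R(x)|=1, x<0.
x=-0.61: |R|=0.4045
R=−1: 1+24/25x = −1+1/25x ⇒ -23/25x=2 ⇒ x=2/(-23/25)=-2.1739
Confirm numerically:
  x=-2.134: |R|=0.96617 <1
  x=-2.113: |R|=0.94833 <1
  x=-1.662: |R|=0.55840 <1
  x=-1.586: |R|=0.49139 <1
  x=-2.567: |R|=1.32796 >1
  x=-2.537: |R|=1.30326 >1
  x=-2.200: |R|=1.02206 >1
Stable set (-2.1739, 0).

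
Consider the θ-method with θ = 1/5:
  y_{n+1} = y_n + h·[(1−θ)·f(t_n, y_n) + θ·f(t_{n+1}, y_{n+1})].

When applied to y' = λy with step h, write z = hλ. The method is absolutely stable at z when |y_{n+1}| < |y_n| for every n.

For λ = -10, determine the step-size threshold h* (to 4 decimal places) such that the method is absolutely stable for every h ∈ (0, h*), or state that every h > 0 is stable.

On y'=λy, z=hλ:
  y_{n+1} = y_n + z·[4/5·y_n + 1/5·y_{n+1}] ⇒ (1 − 1/5z)y_{n+1} = (1 + 4/5z)y_n
  so R(z) = (1 + 4/5z)/(1 − 1/5z).

Boundary: |R(x)|=1, x<0.
x=-0.49: |R|=0.5537
R=−1: 1+4/5x = −1+1/5x ⇒ -3/5x=2 ⇒ x=2/(-3/5)=-3.3333
Confirm numerically:
  x=-3.144: |R|=0.93026 <1
  x=-2.518: |R|=0.67465 <1
  x=-1.650: |R|=0.24060 <1
  x=-3.906: |R|=1.19290 >1
  x=-3.791: |R|=1.15618 >1
Stable set (-3.3333, 0).

(-3.3333,0); λ=-10 ⇒ h* = (10/3)/10 = 0.3333.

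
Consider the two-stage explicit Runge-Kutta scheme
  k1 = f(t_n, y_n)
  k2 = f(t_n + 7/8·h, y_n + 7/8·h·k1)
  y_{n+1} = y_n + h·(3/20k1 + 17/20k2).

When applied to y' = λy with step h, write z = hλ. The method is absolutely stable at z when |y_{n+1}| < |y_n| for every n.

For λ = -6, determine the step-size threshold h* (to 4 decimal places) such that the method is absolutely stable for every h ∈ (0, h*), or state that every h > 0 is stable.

(-1.3445,0); λ=-6 ⇒ h* = (160/119)/6 = 0.2241.

Set f=λy, z=hλ:
  k1=λy_n ⇒ h·k1=z·y_n;  k2=λ(1+7/8z)y_n ⇒ h·k2=z(1+7/8z)y_n
  y_{n+1}/y_n = 1 + 3/20z + 17/20z(1+7/8z) = 1 + z + 119/160z²
  R(z) = 1 + z + 119/160z².

Need |R(x)|<1, x<0.
x=-1.21: |R|=0.8789
R=1: x+119/160x²=0 ⇒ x=−160/119=-1.3445; min R=1−1/(4·119/160)=0.6639>−1
Confirm numerically:
  x=-1.118: |R|=0.81163 <1
  x=-1.108: |R|=0.80508 <1
  x=-1.021: |R|=0.75432 <1
  x=-0.596: |R|=0.66819 <1
  x=-1.933: |R|=1.84601 >1
  x=-1.878: |R|=1.74512 >1
  x=-1.485: |R|=1.15514 >1
Stable set (-1.3445, 0).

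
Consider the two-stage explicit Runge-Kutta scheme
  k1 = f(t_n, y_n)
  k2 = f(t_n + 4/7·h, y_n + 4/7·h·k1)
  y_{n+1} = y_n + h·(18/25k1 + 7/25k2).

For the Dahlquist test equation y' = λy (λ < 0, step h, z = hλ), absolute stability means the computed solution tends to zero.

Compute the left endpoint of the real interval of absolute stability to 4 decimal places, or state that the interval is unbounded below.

left endpoint -6.2500.

On y'=λy, z=hλ:
  k1=λy_n ⇒ h·k1=z·y_n;  k2=λ(1+4/7z)y_n ⇒ h·k2=z(1+4/7z)y_n
  y_{n+1}/y_n = 1 + 18/25z + 7/25z(1+4/7z) = 1 + z + 4/25z²
  Hence R(z) = 1 + z + 4/25z².

Find x<0 with |R(x)|<1.
x=-1.35: |R|=0.0584
R=1: x+4/25x²=0 ⇒ x=−25/4=-6.2500; min R=1−1/(4·4/25)=-0.5625>−1
Confirm numerically:
  x=-6.018: |R|=0.77661 <1
  x=-6.010: |R|=0.76922 <1
  x=-5.416: |R|=0.27729 <1
  x=-3.924: |R|=0.46036 <1
  x=-6.696: |R|=1.47783 >1
  x=-6.460: |R|=1.21706 >1
  x=-6.410: |R|=1.16410 >1
Stable set (-6.2500, 0).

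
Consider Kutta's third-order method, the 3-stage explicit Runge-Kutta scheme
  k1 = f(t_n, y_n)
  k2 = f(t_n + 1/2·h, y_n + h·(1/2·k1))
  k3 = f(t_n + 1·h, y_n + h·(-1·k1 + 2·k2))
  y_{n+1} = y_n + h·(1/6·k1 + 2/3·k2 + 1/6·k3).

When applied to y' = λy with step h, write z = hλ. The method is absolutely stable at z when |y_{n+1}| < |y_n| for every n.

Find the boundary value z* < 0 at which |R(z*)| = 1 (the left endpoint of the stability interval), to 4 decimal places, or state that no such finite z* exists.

With y'=λy (z=hλ):
  order 3, 3-stage ⇒ R(z)=1+z+z^2/2+z^3/6
  (e.g. R(-0.71)=0.48240, |R|=0.48240)

Find x<0 with |R(x)|<1.
x=-0.71: |R|=0.4824
|R(-2.65)|=1.2404 |R(-1.64)|=0.0304 |R(-1.24)|=0.2110
Bisect:
  x_lo=-2.9488 |R|=1.8745  x_hi=-0.1091 |R|=0.8967
  mid=-1.52892 |R|=0.04421 →hi
  mid=-2.23884 |R|=0.60296 →hi
  mid=-2.59380 |R|=1.13833 →lo
  mid=-2.41632 |R|=0.84834 →hi
  mid=-2.50506 |R|=0.98741 →hi
  mid=-2.54943 |R|=1.06134 →lo
  mid=-2.52724 |R|=1.02400 →lo
  mid=-2.51615 |R|=1.00561 →lo
  mid=-2.51061 |R|=0.99648 →hi
  mid=-2.51338 |R|=1.00104 →lo
  ...
  [-2.51286,-2.51268] ⇒ x*=-2.5127
Stable set (-2.5127, 0).

left endpoint -2.5127.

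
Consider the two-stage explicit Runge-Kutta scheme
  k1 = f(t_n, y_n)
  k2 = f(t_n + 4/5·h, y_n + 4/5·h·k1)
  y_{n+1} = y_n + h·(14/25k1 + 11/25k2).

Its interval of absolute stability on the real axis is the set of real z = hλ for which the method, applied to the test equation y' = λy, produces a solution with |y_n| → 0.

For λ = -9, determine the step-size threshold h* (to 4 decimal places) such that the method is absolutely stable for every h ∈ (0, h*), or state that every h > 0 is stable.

(-2.8409,0); λ=-9 ⇒ h* = (125/44)/9 = 0.3157.

Set f=λy, z=hλ:
  k1=λy_n ⇒ h·k1=z·y_n;  k2=λ(1+4/5z)y_n ⇒ h·k2=z(1+4/5z)y_n
  y_{n+1}/y_n = 1 + 14/25z + 11/25z(1+4/5z) = 1 + z + 44/125z²
  so R(z) = 1 + z + 44/125z².

Find x<0 with |R(x)|<1.
x=-0.82: |R|=0.4167
R=1: x+44/125x²=0 ⇒ x=−125/44=-2.8409; min R=1−1/(4·44/125)=0.2898>−1
Confirm numerically:
  x=-2.708: |R|=0.87331 <1
  x=-2.651: |R|=0.82279 <1
  x=-1.942: |R|=0.38552 <1
  x=-3.340: |R|=1.58677 >1
  x=-3.169: |R|=1.36598 >1
Stable set (-2.8409, 0).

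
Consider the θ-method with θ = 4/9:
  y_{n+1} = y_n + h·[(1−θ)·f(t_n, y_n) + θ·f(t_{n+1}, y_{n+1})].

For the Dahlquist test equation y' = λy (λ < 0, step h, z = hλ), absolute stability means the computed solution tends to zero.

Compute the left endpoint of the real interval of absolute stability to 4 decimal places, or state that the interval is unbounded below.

left endpoint -18.0000.

On y'=λy, z=hλ:
  y_{n+1} = y_n + z·[5/9·y_n + 4/9·y_{n+1}] ⇒ (1 − 4/9z)y_{n+1} = (1 + 5/9z)y_n
  ⇒ R(z) = (1 + 5/9z)/(1 − 4/9z).

Boundary: |R(x)|=1, x<0.
x=-0.55: |R|=0.5580
R=−1: 1+5/9x = −1+4/9x ⇒ -1/9x=2 ⇒ x=2/(-1/9)=-18.0000
Confirm numerically:
  x=-14.739: |R|=0.95201 <1
  x=-14.336: |R|=0.94477 <1
  x=-9.481: |R|=0.81845 <1
  x=-8.639: |R|=0.78508 <1
  x=-18.435: |R|=1.00526 >1
  x=-18.100: |R|=1.00123 >1
Stable set (-18.0000, 0).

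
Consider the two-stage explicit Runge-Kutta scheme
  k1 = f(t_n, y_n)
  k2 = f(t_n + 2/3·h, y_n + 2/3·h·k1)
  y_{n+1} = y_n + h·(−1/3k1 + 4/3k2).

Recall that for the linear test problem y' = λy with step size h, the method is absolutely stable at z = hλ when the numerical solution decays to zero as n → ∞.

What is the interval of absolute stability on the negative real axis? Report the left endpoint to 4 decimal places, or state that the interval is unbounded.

On y'=λy, z=hλ:
  k1=λy_n ⇒ h·k1=z·y_n;  k2=λ(1+2/3z)y_n ⇒ h·k2=z(1+2/3z)y_n
  y_{n+1}/y_n = 1 − 1/3z + 4/3z(1+2/3z) = 1 + z + 8/9z²
  R(z) = 1 + z + 8/9z².

Boundary: |R(x)|=1, x<0.
x=-1.62: |R|=1.7128
R=1: x+8/9x²=0 ⇒ x=−9/8=-1.1250; min R=1−1/(4·8/9)=0.7188>−1
Confirm numerically:
  x=-0.876: |R|=0.80611 <1
  x=-0.622: |R|=0.72190 <1
  x=-0.479: |R|=0.72495 <1
  x=-1.363: |R|=1.28835 >1
  x=-1.169: |R|=1.04572 >1
Stable set (-1.1250, 0).

z∈(-1.1250,0).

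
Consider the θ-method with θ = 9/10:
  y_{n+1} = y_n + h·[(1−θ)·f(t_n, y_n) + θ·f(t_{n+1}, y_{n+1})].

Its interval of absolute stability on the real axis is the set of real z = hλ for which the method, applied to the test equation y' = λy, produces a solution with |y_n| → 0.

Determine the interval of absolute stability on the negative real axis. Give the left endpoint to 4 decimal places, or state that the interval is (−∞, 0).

Test eqn y'=λy, z=hλ:
  y_{n+1} = y_n + z·[1/10·y_n + 9/10·y_{n+1}] ⇒ (1 − 9/10z)y_{n+1} = (1 + 1/10z)y_n
  so R(z) = (1 + 1/10z)/(1 − 9/10z).

Solve |R(x)|<1 on ℝ⁻.
x=-1.37: |R|=0.3865
x=-2: |R|=0.2857
x=-10: |R|=0.0000
x=-100: |R|=0.0989
θ=9/10≥1/2 ⇒ |1+1/10x|<|1−9/10x| ∀x<0 ⇒ stable on all of ℝ⁻.

unbounded; (−∞, 0).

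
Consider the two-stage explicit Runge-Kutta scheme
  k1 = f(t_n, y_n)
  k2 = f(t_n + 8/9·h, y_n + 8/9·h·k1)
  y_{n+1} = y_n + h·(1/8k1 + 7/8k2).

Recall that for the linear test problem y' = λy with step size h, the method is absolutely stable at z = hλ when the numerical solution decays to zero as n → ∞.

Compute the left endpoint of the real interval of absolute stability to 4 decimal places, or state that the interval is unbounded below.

On y'=λy, z=hλ:
  k1=λy_n ⇒ h·k1=z·y_n;  k2=λ(1+8/9z)y_n ⇒ h·k2=z(1+8/9z)y_n
  y_{n+1}/y_n = 1 + 1/8z + 7/8z(1+8/9z) = 1 + z + 7/9z²
  so R(z) = 1 + z + 7/9z².

Solve |R(x)|<1 on ℝ⁻.
x=-0.75: |R|=0.6875
R=1: x+7/9x²=0 ⇒ x=−9/7=-1.2857; min R=1−1/(4·7/9)=0.6786>−1
Confirm numerically:
  x=-1.035: |R|=0.79817 <1
  x=-0.956: |R|=0.75484 <1
  x=-0.658: |R|=0.67875 <1
  x=-0.645: |R|=0.67858 <1
  x=-1.809: |R|=1.73626 >1
  x=-1.555: |R|=1.32569 >1
  x=-1.506: |R|=1.25803 >1
So |R|<1 on (-1.2857, 0).

left endpoint -1.2857.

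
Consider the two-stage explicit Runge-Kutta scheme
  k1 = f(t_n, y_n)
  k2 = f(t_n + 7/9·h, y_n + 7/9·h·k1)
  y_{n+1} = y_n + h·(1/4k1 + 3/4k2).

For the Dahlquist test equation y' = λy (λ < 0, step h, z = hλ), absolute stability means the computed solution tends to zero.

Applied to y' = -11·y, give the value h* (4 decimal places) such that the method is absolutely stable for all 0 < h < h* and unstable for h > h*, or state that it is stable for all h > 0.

(-1.7143,0); λ=-11 ⇒ h* = (12/7)/11 = 0.1558.

With y'=λy (z=hλ):
  k1=λy_n ⇒ h·k1=z·y_n;  k2=λ(1+7/9z)y_n ⇒ h·k2=z(1+7/9z)y_n
  y_{n+1}/y_n = 1 + 1/4z + 3/4z(1+7/9z) = 1 + z + 7/12z²
  so R(z) = 1 + z + 7/12z².

Boundary: |R(x)|=1, x<0.
x=-1.77: |R|=1.0575
R=1: x+7/12x²=0 ⇒ x=−12/7=-1.7143; min R=1−1/(4·7/12)=0.5714>−1
Confirm numerically:
  x=-1.665: |R|=0.95213 <1
  x=-1.612: |R|=0.90382 <1
  x=-1.041: |R|=0.59115 <1
  x=-2.081: |R|=1.44516 >1
  x=-2.033: |R|=1.37797 >1
Stable set (-1.7143, 0).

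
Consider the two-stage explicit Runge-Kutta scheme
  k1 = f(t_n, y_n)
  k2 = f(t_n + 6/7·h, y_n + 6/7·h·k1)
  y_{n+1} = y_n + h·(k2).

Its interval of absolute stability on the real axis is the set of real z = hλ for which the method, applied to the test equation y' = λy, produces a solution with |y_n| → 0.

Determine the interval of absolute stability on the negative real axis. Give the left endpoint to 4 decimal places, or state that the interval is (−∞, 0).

z∈(-1.1667,0).

Test eqn y'=λy, z=hλ:
  k1=λy_n ⇒ h·k1=z·y_n;  k2=λ(1+6/7z)y_n ⇒ h·k2=z(1+6/7z)y_n
  y_{n+1}/y_n = 1 + z(1+6/7z) = 1 + z + 6/7z²
  Hence R(z) = 1 + z + 6/7z².

Solve |R(x)|<1 on ℝ⁻.
x=-0.97: |R|=0.8365
R=1: x+6/7x²=0 ⇒ x=−7/6=-1.1667; min R=1−1/(4·6/7)=0.7083>−1
Confirm numerically:
  x=-1.044: |R|=0.89023 <1
  x=-0.863: |R|=0.77537 <1
  x=-0.825: |R|=0.75839 <1
  x=-1.576: |R|=1.55295 >1
  x=-1.568: |R|=1.53939 >1
  x=-1.219: |R|=1.05468 >1
Stable set (-1.1667, 0).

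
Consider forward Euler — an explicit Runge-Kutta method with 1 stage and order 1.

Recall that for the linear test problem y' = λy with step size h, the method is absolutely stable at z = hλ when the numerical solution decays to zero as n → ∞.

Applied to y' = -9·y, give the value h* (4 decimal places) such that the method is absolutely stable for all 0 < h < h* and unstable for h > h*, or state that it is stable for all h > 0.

Set f=λy, z=hλ:
  order 1, 1-stage ⇒ R(z)=1+z
  (e.g. R(-0.35)=0.65000, |R|=0.65000)

Need |R(x)|<1, x<0.
x=-0.35: |R|=0.6500
|R(-2.39)|=1.3900 |R(-0.9)|=0.1000 |R(-0.89)|=0.1100
Bisect:
  x_lo=-2.6003 |R|=1.6003  x_hi=-0.1145 |R|=0.8855
  mid=-1.35740 |R|=0.35740 →hi
  mid=-1.97886 |R|=0.97886 →hi
  mid=-2.28958 |R|=1.28958 →lo
  mid=-2.13422 |R|=1.13422 →lo
  mid=-2.05654 |R|=1.05654 →lo
  mid=-2.01770 |R|=1.01770 →lo
  mid=-1.99828 |R|=0.99828 →hi
  mid=-2.00799 |R|=1.00799 →lo
  mid=-2.00313 |R|=1.00313 →lo
  mid=-2.00070 |R|=1.00070 →lo
  ...
  [-2.00010,-1.99995] ⇒ x*=-2.0000
So |R|<1 on (-2.0000, 0).

(-2.0000,0); λ=-9 ⇒ h* = 0.2222.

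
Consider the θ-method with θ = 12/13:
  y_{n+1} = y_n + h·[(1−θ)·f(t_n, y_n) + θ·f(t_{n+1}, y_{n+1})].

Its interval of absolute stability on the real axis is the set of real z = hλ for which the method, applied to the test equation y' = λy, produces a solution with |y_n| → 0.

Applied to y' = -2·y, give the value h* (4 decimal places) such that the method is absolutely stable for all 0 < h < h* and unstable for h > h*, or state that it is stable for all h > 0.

(−∞, 0) — no finite endpoint. Any h>0 works for λ=-2.

Set f=λy, z=hλ:
  y_{n+1} = y_n + z·[1/13·y_n + 12/13·y_{n+1}] ⇒ (1 − 12/13z)y_{n+1} = (1 + 1/13z)y_n
  ⇒ R(z) = (1 + 1/13z)/(1 − 12/13z).

Solve |R(x)|<1 on ℝ⁻.
x=-1.39: |R|=0.3912
x=-2: |R|=0.2973
x=-10: |R|=0.0226
x=-100: |R|=0.0717
θ=12/13≥1/2 ⇒ |1+1/13x|<|1−12/13x| ∀x<0 ⇒ unbounded interval.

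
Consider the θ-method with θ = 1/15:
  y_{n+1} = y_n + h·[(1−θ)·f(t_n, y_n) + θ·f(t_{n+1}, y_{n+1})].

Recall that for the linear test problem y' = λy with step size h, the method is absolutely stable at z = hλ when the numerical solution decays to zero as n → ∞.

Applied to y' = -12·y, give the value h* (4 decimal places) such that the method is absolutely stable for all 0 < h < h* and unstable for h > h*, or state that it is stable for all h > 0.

(-2.3077,0); λ=-12 ⇒ h* = (30/13)/12 = 0.1923.

Set f=λy, z=hλ:
  y_{n+1} = y_n + z·[14/15·y_n + 1/15·y_{n+1}] ⇒ (1 − 1/15z)y_{n+1} = (1 + 14/15z)y_n
  R(z) = (1 + 14/15z)/(1 − 1/15z).

Need |R(x)|<1, x<0.
x=-1.34: |R|=0.2301
R=−1: 1+14/15x = −1+1/15x ⇒ -13/15x=2 ⇒ x=2/(-13/15)=-2.3077
Confirm numerically:
  x=-1.424: |R|=0.30054 <1
  x=-1.230: |R|=0.13678 <1
  x=-1.186: |R|=0.09910 <1
  x=-1.003: |R|=0.05986 <1
  x=-2.710: |R|=1.29531 >1
  x=-2.452: |R|=1.10749 >1
  x=-2.333: |R|=1.01898 >1
So |R|<1 on (-2.3077, 0).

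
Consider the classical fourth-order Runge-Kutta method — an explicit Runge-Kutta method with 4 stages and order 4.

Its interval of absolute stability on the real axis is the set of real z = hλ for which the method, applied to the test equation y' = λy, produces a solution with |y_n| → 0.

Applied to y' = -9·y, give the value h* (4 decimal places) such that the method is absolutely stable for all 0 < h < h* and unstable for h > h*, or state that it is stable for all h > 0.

(-2.7853,0); λ=-9 ⇒ h* = 0.3095.

On y'=λy, z=hλ:
  order 4, 4-stage ⇒ R(z)=1+z+z^2/2+z^3/6+z^4/24
  (e.g. R(-1.48)=0.27481, |R|=0.27481)

Need |R(x)|<1, x<0.
x=-1.48: |R|=0.2748
|R(-2.76)|=0.9625 |R(-1.69)|=0.2735 |R(-0.83)|=0.4389
Bisect:
  x_lo=-3.5424 |R|=2.8844  x_hi=-0.3497 |R|=0.7050
  mid=-1.94605 |R|=0.31678 →hi
  mid=-2.74423 |R|=0.93984 →hi
  mid=-3.14333 |R|=1.68833 →lo
  mid=-2.94378 |R|=1.26645 →lo
  mid=-2.84401 |R|=1.09219 →lo
  mid=-2.79412 |R|=1.01339 →lo
  mid=-2.76918 |R|=0.97597 →hi
  ...
  [-2.78535,-2.78516] ⇒ x*=-2.7853
Stable set (-2.7853, 0).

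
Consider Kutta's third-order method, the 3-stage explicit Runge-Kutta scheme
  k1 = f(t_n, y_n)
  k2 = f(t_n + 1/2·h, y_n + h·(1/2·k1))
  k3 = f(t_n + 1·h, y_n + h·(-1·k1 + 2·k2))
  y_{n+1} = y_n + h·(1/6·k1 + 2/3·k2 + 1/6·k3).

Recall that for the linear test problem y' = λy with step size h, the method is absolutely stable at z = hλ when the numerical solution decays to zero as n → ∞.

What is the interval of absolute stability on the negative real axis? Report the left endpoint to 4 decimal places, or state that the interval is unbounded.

(-2.5127, 0).

With y'=λy (z=hλ):
  order 3, 3-stage ⇒ R(z)=1+z+z^2/2+z^3/6
  (e.g. R(-1.22)=0.22156, |R|=0.22156)

Find x<0 with |R(x)|<1.
x=-1.22: |R|=0.2216
|R(-2.29)|=0.6694 |R(-1.49)|=0.0687 |R(-1.3)|=0.1788
Bisect:
  x_lo=-2.8939 |R|=1.7459  x_hi=-0.3547 |R|=0.7008
  mid=-1.62433 |R|=0.01939 →hi
  mid=-2.25913 |R|=0.62894 →hi
  mid=-2.57653 |R|=1.10800 →lo
  mid=-2.41783 |R|=0.85061 →hi
  mid=-2.49718 |R|=0.97459 →hi
  mid=-2.53686 |R|=1.04009 →lo
  mid=-2.51702 |R|=1.00704 →lo
  mid=-2.50710 |R|=0.99074 →hi
  mid=-2.51206 |R|=0.99887 →hi
  mid=-2.51454 |R|=1.00295 →lo
  ...
  [-2.51283,-2.51268] ⇒ x*=-2.5127
So |R|<1 on (-2.5127, 0).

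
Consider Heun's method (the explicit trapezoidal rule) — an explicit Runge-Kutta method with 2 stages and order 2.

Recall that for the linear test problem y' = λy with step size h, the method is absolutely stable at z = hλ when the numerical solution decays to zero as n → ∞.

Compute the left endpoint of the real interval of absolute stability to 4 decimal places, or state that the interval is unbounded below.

With y'=λy (z=hλ):
  order 2, 2-stage ⇒ R(z)=1+z+z^2/2
  (e.g. R(-0.92)=0.50320, |R|=0.50320)

Solve |R(x)|<1 on ℝ⁻.
x=-0.92: |R|=0.5032
|R(-1.53)|=0.6404 |R(-0.89)|=0.5061 |R(-0.69)|=0.5481
Bisect:
  x_lo=-2.3618 |R|=1.4273  x_hi=-0.2314 |R|=0.7954
  mid=-1.29659 |R|=0.54398 →hi
  mid=-1.82921 |R|=0.84379 →hi
  mid=-2.09552 |R|=1.10008 →lo
  mid=-1.96236 |R|=0.96307 →hi
  mid=-2.02894 |R|=1.02936 →lo
  mid=-1.99565 |R|=0.99566 →hi
  mid=-2.01230 |R|=1.01237 →lo
  mid=-2.00398 |R|=1.00398 →lo
  mid=-1.99981 |R|=0.99981 →hi
  ...
  [-2.00007,-1.99994] ⇒ x*=-2.0000
So |R|<1 on (-2.0000, 0).

z* = -2.0000.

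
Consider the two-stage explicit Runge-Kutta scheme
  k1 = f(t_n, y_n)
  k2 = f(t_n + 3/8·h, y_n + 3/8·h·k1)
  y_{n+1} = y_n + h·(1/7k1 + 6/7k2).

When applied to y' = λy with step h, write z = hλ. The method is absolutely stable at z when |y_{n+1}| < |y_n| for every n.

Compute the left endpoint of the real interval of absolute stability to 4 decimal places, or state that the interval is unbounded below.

Test eqn y'=λy, z=hλ:
  k1=λy_n ⇒ h·k1=z·y_n;  k2=λ(1+3/8z)y_n ⇒ h·k2=z(1+3/8z)y_n
  y_{n+1}/y_n = 1 + 1/7z + 6/7z(1+3/8z) = 1 + z + 9/28z²
  so R(z) = 1 + z + 9/28z².

Boundary: |R(x)|=1, x<0.
x=-1.46: |R|=0.2252
R=1: x+9/28x²=0 ⇒ x=−28/9=-3.1111; min R=1−1/(4·9/28)=0.2222>−1
Confirm numerically:
  x=-2.892: |R|=0.79632 <1
  x=-2.786: |R|=0.70886 <1
  x=-1.325: |R|=0.23931 <1
  x=-3.488: |R|=1.42255 >1
  x=-3.281: |R|=1.17917 >1
  x=-3.158: |R|=1.04760 >1
Stable set (-3.1111, 0).

left endpoint -3.1111.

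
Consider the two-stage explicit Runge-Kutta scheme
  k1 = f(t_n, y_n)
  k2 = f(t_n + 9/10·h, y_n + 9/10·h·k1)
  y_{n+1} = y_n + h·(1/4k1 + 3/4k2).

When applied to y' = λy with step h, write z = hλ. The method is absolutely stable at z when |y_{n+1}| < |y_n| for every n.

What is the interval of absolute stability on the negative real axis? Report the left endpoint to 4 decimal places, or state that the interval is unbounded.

On y'=λy, z=hλ:
  k1=λy_n ⇒ h·k1=z·y_n;  k2=λ(1+9/10z)y_n ⇒ h·k2=z(1+9/10z)y_n
  y_{n+1}/y_n = 1 + 1/4z + 3/4z(1+9/10z) = 1 + z + 27/40z²
  so R(z) = 1 + z + 27/40z².

Boundary: |R(x)|=1, x<0.
x=-1.38: |R|=0.9055
R=1: x+27/40x²=0 ⇒ x=−40/27=-1.4815; min R=1−1/(4·27/40)=0.6296>−1
Confirm numerically:
  x=-1.365: |R|=0.89268 <1
  x=-0.792: |R|=0.63140 <1
  x=-0.763: |R|=0.62996 <1
  x=-2.009: |R|=1.71535 >1
  x=-1.862: |R|=1.47825 >1
  x=-1.782: |R|=1.36148 >1
Stable set (-1.4815, 0).

(-1.4815, 0).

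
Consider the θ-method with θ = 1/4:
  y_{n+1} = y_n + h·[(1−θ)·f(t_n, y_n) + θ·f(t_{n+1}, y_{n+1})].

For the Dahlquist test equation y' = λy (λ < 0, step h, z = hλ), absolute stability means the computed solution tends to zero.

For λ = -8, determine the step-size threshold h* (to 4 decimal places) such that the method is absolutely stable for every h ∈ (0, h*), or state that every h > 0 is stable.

(-4.0000,0); λ=-8 ⇒ h* = (4)/8 = 0.5000.

Test eqn y'=λy, z=hλ:
  y_{n+1} = y_n + z·[3/4·y_n + 1/4·y_{n+1}] ⇒ (1 − 1/4z)y_{n+1} = (1 + 3/4z)y_n
  so R(z) = (1 + 3/4z)/(1 − 1/4z).

Find x<0 with |R(x)|<1.
x=-0.79: |R|=0.3403
R=−1: 1+3/4x = −1+1/4x ⇒ -1/2x=2 ⇒ x=2/(-1/2)=-4.0000
Confirm numerically:
  x=-3.699: |R|=0.92181 <1
  x=-3.355: |R|=0.82461 <1
  x=-3.080: |R|=0.74011 <1
  x=-4.461: |R|=1.10897 >1
  x=-4.342: |R|=1.08199 >1
  x=-4.183: |R|=1.04473 >1
Interval (-4.0000, 0).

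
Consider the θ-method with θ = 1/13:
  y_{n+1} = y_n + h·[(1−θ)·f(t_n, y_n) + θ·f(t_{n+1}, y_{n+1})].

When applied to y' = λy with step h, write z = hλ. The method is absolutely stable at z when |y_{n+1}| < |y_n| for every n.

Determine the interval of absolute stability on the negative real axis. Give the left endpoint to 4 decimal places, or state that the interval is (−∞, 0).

z∈(-2.3636,0).

On y'=λy, z=hλ:
  y_{n+1} = y_n + z·[12/13·y_n + 1/13·y_{n+1}] ⇒ (1 − 1/13z)y_{n+1} = (1 + 12/13z)y_n
  so R(z) = (1 + 12/13z)/(1 − 1/13z).

Need |R(x)|<1, x<0.
x=-1.28: |R|=0.1653
R=−1: 1+12/13x = −1+1/13x ⇒ -11/13x=2 ⇒ x=2/(-11/13)=-2.3636
Confirm numerically:
  x=-2.049: |R|=0.77002 <1
  x=-1.708: |R|=0.50965 <1
  x=-1.625: |R|=0.44444 <1
  x=-2.816: |R|=1.31462 >1
  x=-2.533: |R|=1.11994 >1
  x=-2.460: |R|=1.06856 >1
Interval (-2.3636, 0).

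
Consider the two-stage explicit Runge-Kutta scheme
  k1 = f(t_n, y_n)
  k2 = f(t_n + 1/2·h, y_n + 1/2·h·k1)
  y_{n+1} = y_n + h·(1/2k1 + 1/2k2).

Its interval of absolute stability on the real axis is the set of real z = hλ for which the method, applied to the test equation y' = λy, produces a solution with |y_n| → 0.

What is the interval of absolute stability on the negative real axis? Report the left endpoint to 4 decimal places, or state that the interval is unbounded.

z∈(-4.0000,0).

On y'=λy, z=hλ:
  k1=λy_n ⇒ h·k1=z·y_n;  k2=λ(1+1/2z)y_n ⇒ h·k2=z(1+1/2z)y_n
  y_{n+1}/y_n = 1 + 1/2z + 1/2z(1+1/2z) = 1 + z + 1/4z²
  R(z) = 1 + z + 1/4z².

Need |R(x)|<1, x<0.
x=-0.58: |R|=0.5041
R=1: x+1/4x²=0 ⇒ x=−4=-4.0000; min R=1−1/(4·1/4)=0.0000>−1
Confirm numerically:
  x=-3.712: |R|=0.73274 <1
  x=-3.539: |R|=0.59213 <1
  x=-2.626: |R|=0.09797 <1
  x=-4.513: |R|=1.57879 >1
  x=-4.325: |R|=1.35141 >1
  x=-4.077: |R|=1.07848 >1
Stable set (-4.0000, 0).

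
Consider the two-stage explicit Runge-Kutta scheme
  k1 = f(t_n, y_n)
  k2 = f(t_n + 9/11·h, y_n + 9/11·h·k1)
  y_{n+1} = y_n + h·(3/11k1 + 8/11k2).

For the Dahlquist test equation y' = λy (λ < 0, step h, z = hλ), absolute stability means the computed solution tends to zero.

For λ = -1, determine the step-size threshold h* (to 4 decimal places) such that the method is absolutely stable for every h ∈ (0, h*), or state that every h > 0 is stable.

(-1.6806,0); λ=-1 ⇒ h* = (121/72)/1 = 1.6806.

Test eqn y'=λy, z=hλ:
  k1=λy_n ⇒ h·k1=z·y_n;  k2=λ(1+9/11z)y_n ⇒ h·k2=z(1+9/11z)y_n
  y_{n+1}/y_n = 1 + 3/11z + 8/11z(1+9/11z) = 1 + z + 72/121z²
  Hence R(z) = 1 + z + 72/121z².

Need |R(x)|<1, x<0.
x=-0.59: |R|=0.6171
R=1: x+72/121x²=0 ⇒ x=−121/72=-1.6806; min R=1−1/(4·72/121)=0.5799>−1
Confirm numerically:
  x=-1.575: |R|=0.90107 <1
  x=-0.788: |R|=0.58149 <1
  x=-0.723: |R|=0.58805 <1
  x=-2.187: |R|=1.65906 >1
  x=-2.147: |R|=1.59591 >1
Interval (-1.6806, 0).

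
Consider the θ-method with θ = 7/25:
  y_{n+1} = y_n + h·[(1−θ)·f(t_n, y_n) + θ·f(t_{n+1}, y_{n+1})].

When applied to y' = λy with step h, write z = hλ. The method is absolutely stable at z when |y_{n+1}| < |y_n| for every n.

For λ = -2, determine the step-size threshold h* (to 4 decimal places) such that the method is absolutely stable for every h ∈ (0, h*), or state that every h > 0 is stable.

(-4.5455,0); λ=-2 ⇒ h* = (50/11)/2 = 2.2727.

Set f=λy, z=hλ:
  y_{n+1} = y_n + z·[18/25·y_n + 7/25·y_{n+1}] ⇒ (1 − 7/25z)y_{n+1} = (1 + 18/25z)y_n
  ⇒ R(z) = (1 + 18/25z)/(1 − 7/25z).

Need |R(x)|<1, x<0.
x=-0.83: |R|=0.3265
R=−1: 1+18/25x = −1+7/25x ⇒ -11/25x=2 ⇒ x=2/(-11/25)=-4.5455
Confirm numerically:
  x=-4.006: |R|=0.88813 <1
  x=-3.683: |R|=0.81318 <1
  x=-3.097: |R|=0.65867 <1
  x=-5.101: |R|=1.10066 >1
  x=-4.821: |R|=1.05159 >1
  x=-4.787: |R|=1.04541 >1
Stable set (-4.5455, 0).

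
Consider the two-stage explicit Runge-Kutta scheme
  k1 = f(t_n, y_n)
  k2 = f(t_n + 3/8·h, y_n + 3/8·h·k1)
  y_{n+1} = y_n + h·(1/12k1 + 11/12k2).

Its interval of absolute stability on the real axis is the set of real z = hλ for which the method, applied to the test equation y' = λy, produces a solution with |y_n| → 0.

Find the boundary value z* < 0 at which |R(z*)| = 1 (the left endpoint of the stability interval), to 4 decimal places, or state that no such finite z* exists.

With y'=λy (z=hλ):
  k1=λy_n ⇒ h·k1=z·y_n;  k2=λ(1+3/8z)y_n ⇒ h·k2=z(1+3/8z)y_n
  y_{n+1}/y_n = 1 + 1/12z + 11/12z(1+3/8z) = 1 + z + 11/32z²
  so R(z) = 1 + z + 11/32z².

Boundary: |R(x)|=1, x<0.
x=-0.63: |R|=0.5064
R=1: x+11/32x²=0 ⇒ x=−32/11=-2.9091; min R=1−1/(4·11/32)=0.2727>−1
Confirm numerically:
  x=-2.694: |R|=0.80081 <1
  x=-2.571: |R|=0.70120 <1
  x=-2.326: |R|=0.53378 <1
  x=-1.888: |R|=0.33731 <1
  x=-3.045: |R|=1.14226 >1
  x=-2.931: |R|=1.02207 >1
So |R|<1 on (-2.9091, 0).

left endpoint -2.9091.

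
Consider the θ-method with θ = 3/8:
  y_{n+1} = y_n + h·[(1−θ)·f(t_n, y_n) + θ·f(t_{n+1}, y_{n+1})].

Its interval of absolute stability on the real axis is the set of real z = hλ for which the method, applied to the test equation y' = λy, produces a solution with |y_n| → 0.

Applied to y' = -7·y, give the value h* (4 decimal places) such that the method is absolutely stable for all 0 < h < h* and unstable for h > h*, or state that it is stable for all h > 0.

(-8.0000,0); λ=-7 ⇒ h* = (8)/7 = 1.1429.

With y'=λy (z=hλ):
  y_{n+1} = y_n + z·[5/8·y_n + 3/8·y_{n+1}] ⇒ (1 − 3/8z)y_{n+1} = (1 + 5/8z)y_n
  R(z) = (1 + 5/8z)/(1 − 3/8z).

Find x<0 with |R(x)|<1.
x=-1.01: |R|=0.2675
R=−1: 1+5/8x = −1+3/8x ⇒ -1/4x=2 ⇒ x=2/(-1/4)=-8.0000
Confirm numerically:
  x=-6.124: |R|=0.85773 <1
  x=-4.421: |R|=0.66336 <1
  x=-3.633: |R|=0.53786 <1
  x=-8.563: |R|=1.03342 >1
  x=-8.384: |R|=1.02317 >1
  x=-8.187: |R|=1.01149 >1
So |R|<1 on (-8.0000, 0).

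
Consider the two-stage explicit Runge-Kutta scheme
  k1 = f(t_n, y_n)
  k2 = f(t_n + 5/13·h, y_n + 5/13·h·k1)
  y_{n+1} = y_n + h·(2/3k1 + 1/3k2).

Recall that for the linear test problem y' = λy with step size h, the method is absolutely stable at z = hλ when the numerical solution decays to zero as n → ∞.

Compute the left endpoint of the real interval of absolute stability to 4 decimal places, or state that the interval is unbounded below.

z* = -7.8000.

Test eqn y'=λy, z=hλ:
  k1=λy_n ⇒ h·k1=z·y_n;  k2=λ(1+5/13z)y_n ⇒ h·k2=z(1+5/13z)y_n
  y_{n+1}/y_n = 1 + 2/3z + 1/3z(1+5/13z) = 1 + z + 5/39z²
  R(z) = 1 + z + 5/39z².

Solve |R(x)|<1 on ℝ⁻.
x=-0.72: |R|=0.3465
R=1: x+5/39x²=0 ⇒ x=−39/5=-7.8000; min R=1−1/(4·5/39)=-0.9500>−1
Confirm numerically:
  x=-6.926: |R|=0.22393 <1
  x=-6.684: |R|=0.04367 <1
  x=-6.202: |R|=0.27061 <1
  x=-8.390: |R|=1.63463 >1
  x=-8.203: |R|=1.42382 >1
  x=-7.974: |R|=1.17788 >1
Interval (-7.8000, 0).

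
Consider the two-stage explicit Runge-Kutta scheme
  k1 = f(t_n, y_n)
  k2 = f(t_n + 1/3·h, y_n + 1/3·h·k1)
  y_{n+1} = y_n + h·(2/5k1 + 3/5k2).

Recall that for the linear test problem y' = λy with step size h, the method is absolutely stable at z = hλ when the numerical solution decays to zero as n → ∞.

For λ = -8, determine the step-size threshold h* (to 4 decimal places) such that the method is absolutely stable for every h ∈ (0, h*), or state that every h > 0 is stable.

(-5.0000,0); λ=-8 ⇒ h* = (5)/8 = 0.6250.

Set f=λy, z=hλ:
  k1=λy_n ⇒ h·k1=z·y_n;  k2=λ(1+1/3z)y_n ⇒ h·k2=z(1+1/3z)y_n
  y_{n+1}/y_n = 1 + 2/5z + 3/5z(1+1/3z) = 1 + z + 1/5z²
  R(z) = 1 + z + 1/5z².

Solve |R(x)|<1 on ℝ⁻.
x=-1.09: |R|=0.1476
R=1: x+1/5x²=0 ⇒ x=−5=-5.0000; min R=1−1/(4·1/5)=-0.2500>−1
Confirm numerically:
  x=-4.181: |R|=0.31515 <1
  x=-3.157: |R|=0.16367 <1
  x=-3.028: |R|=0.19424 <1
  x=-2.584: |R|=0.24859 <1
  x=-5.284: |R|=1.30013 >1
  x=-5.142: |R|=1.14603 >1
  x=-5.044: |R|=1.04439 >1
So |R|<1 on (-5.0000, 0).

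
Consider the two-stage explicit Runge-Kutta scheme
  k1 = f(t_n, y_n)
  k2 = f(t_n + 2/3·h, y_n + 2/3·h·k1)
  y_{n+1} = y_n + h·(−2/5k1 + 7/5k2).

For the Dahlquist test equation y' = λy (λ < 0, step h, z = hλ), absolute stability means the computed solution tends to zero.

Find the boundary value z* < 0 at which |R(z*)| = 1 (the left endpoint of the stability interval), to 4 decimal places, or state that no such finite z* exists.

With y'=λy (z=hλ):
  k1=λy_n ⇒ h·k1=z·y_n;  k2=λ(1+2/3z)y_n ⇒ h·k2=z(1+2/3z)y_n
  y_{n+1}/y_n = 1 − 2/5z + 7/5z(1+2/3z) = 1 + z + 14/15z²
  R(z) = 1 + z + 14/15z².

Solve |R(x)|<1 on ℝ⁻.
x=-0.36: |R|=0.7610
R=1: x+14/15x²=0 ⇒ x=−15/14=-1.0714; min R=1−1/(4·14/15)=0.7321>−1
Confirm numerically:
  x=-1.024: |R|=0.95467 <1
  x=-0.798: |R|=0.79635 <1
  x=-0.575: |R|=0.73358 <1
  x=-0.553: |R|=0.73242 <1
  x=-1.477: |R|=1.55909 >1
  x=-1.108: |R|=1.03782 >1
So |R|<1 on (-1.0714, 0).

left endpoint -1.0714.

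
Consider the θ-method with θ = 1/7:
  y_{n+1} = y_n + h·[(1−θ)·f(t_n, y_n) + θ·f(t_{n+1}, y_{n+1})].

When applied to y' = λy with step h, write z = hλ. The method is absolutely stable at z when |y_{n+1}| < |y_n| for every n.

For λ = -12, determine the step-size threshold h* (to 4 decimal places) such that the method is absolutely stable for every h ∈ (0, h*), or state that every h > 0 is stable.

(-2.8000,0); λ=-12 ⇒ h* = (14/5)/12 = 0.2333.

Test eqn y'=λy, z=hλ:
  y_{n+1} = y_n + z·[6/7·y_n + 1/7·y_{n+1}] ⇒ (1 − 1/7z)y_{n+1} = (1 + 6/7z)y_n
  so R(z) = (1 + 6/7z)/(1 − 1/7z).

Find x<0 with |R(x)|<1.
x=-0.69: |R|=0.3719
R=−1: 1+6/7x = −1+1/7x ⇒ -5/7x=2 ⇒ x=2/(-5/7)=-2.8000
Confirm numerically:
  x=-2.646: |R|=0.92017 <1
  x=-2.290: |R|=0.72551 <1
  x=-2.289: |R|=0.72494 <1
  x=-1.533: |R|=0.25759 <1
  x=-3.306: |R|=1.24549 >1
  x=-2.884: |R|=1.04249 >1
So |R|<1 on (-2.8000, 0).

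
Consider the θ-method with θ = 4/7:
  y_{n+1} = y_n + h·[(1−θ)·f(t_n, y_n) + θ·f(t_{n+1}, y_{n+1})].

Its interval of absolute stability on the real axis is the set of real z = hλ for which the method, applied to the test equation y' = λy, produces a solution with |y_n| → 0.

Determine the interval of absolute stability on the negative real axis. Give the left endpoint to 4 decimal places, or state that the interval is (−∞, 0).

Test eqn y'=λy, z=hλ:
  y_{n+1} = y_n + z·[3/7·y_n + 4/7·y_{n+1}] ⇒ (1 − 4/7z)y_{n+1} = (1 + 3/7z)y_n
  Hence R(z) = (1 + 3/7z)/(1 − 4/7z).

Need |R(x)|<1, x<0.
x=-0.93: |R|=0.3927
x=-2: |R|=0.0667
x=-10: |R|=0.4894
x=-100: |R|=0.7199
θ=4/7≥1/2 ⇒ |1+3/7x|<|1−4/7x| ∀x<0 ⇒ interval (−∞,0).

(−∞, 0) — no finite endpoint.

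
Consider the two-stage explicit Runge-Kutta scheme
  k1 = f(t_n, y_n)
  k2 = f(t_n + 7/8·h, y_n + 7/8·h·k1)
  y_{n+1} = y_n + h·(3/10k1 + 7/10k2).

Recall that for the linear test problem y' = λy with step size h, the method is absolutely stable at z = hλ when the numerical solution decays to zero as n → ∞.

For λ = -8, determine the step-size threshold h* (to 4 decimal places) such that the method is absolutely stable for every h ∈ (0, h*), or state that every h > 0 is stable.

On y'=λy, z=hλ:
  k1=λy_n ⇒ h·k1=z·y_n;  k2=λ(1+7/8z)y_n ⇒ h·k2=z(1+7/8z)y_n
  y_{n+1}/y_n = 1 + 3/10z + 7/10z(1+7/8z) = 1 + z + 49/80z²
  Hence R(z) = 1 + z + 49/80z².

Find x<0 with |R(x)|<1.
x=-0.67: |R|=0.6050
R=1: x+49/80x²=0 ⇒ x=−80/49=-1.6327; min R=1−1/(4·49/80)=0.5918>−1
Confirm numerically:
  x=-1.145: |R|=0.65800 <1
  x=-1.019: |R|=0.61700 <1
  x=-0.804: |R|=0.59193 <1
  x=-0.757: |R|=0.59399 <1
  x=-1.984: |R|=1.42696 >1
  x=-1.829: |R|=1.21996 >1
  x=-1.751: |R|=1.12693 >1
So |R|<1 on (-1.6327, 0).

(-1.6327,0); λ=-8 ⇒ h* = (80/49)/8 = 0.2041.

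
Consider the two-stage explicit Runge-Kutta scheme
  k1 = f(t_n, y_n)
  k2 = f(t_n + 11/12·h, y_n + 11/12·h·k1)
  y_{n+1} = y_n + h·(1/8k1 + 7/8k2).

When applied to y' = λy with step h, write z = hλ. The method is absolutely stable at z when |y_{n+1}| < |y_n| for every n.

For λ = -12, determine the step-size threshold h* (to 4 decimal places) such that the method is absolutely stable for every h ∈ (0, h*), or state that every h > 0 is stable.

(-1.2468,0); λ=-12 ⇒ h* = (96/77)/12 = 0.1039.

On y'=λy, z=hλ:
  k1=λy_n ⇒ h·k1=z·y_n;  k2=λ(1+11/12z)y_n ⇒ h·k2=z(1+11/12z)y_n
  y_{n+1}/y_n = 1 + 1/8z + 7/8z(1+11/12z) = 1 + z + 77/96z²
  R(z) = 1 + z + 77/96z².

Find x<0 with |R(x)|<1.
x=-1: |R|=0.8021
R=1: x+77/96x²=0 ⇒ x=−96/77=-1.2468; min R=1−1/(4·77/96)=0.6883>−1
Confirm numerically:
  x=-1.160: |R|=0.91928 <1
  x=-0.937: |R|=0.76720 <1
  x=-0.779: |R|=0.70774 <1
  x=-1.695: |R|=1.60941 >1
  x=-1.399: |R|=1.17084 >1
  x=-1.276: |R|=1.02993 >1
Interval (-1.2468, 0).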